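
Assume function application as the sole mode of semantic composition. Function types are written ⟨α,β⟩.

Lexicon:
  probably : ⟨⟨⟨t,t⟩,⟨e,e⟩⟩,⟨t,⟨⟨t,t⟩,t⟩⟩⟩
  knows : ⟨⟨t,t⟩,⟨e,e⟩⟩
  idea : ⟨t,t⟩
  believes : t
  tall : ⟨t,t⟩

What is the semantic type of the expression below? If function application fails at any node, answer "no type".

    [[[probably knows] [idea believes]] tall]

t

[probably knows]: ⟨⟨⟨t,t⟩,⟨e,e⟩⟩,⟨t,⟨⟨t,t⟩,t⟩⟩⟩ applied to ⟨⟨t,t⟩,⟨e,e⟩⟩ yields ⟨t,⟨⟨t,t⟩,t⟩⟩.
[idea believes]: ⟨t,t⟩ applied to t yields t.
[[probably knows] [idea believes]]: ⟨t,⟨⟨t,t⟩,t⟩⟩ applied to t yields ⟨⟨t,t⟩,t⟩.
[[[probably knows] [idea believes]] tall]: ⟨⟨t,t⟩,t⟩ applied to ⟨t,t⟩ yields t.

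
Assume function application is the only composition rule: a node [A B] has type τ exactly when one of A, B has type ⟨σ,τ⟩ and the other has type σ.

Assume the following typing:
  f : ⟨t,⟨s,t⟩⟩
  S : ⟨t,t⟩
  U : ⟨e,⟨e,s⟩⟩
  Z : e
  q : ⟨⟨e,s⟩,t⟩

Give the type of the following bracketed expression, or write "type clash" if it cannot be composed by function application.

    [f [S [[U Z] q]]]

⟨s,t⟩

[U Z]: U is ⟨e,⟨e,s⟩⟩, Z is e; result ⟨e,s⟩.
[[U Z] q]: q is ⟨⟨e,s⟩,t⟩, [U Z] is ⟨e,s⟩; result t.
[S [[U Z] q]]: S is ⟨t,t⟩, [[U Z] q] is t; result t.
[f [S [[U Z] q]]]: f is ⟨t,⟨s,t⟩⟩, [S [[U Z] q]] is t; result ⟨s,t⟩.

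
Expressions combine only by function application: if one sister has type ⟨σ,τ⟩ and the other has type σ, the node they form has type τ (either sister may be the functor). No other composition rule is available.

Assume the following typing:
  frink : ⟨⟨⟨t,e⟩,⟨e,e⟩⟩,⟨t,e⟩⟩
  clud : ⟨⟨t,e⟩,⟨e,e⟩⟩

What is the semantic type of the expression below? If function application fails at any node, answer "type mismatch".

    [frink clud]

⟨t,e⟩

[frink clud] — frink of type ⟨⟨⟨t,e⟩,⟨e,e⟩⟩,⟨t,e⟩⟩ combines with clud of type ⟨⟨t,e⟩,⟨e,e⟩⟩: type ⟨t,e⟩.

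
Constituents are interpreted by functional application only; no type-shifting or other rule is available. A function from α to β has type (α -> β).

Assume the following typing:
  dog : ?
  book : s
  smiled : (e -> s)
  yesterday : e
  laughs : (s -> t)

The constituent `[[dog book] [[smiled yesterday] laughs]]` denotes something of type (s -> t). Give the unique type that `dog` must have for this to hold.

[[dog book] [[smiled yesterday] laughs]] must have type (s -> t). The sister [[smiled yesterday] laughs] has type t; that is not a function onto (s -> t), so [dog book] must be the functor, of type (t -> (s -> t)).
[dog book] must have type (t -> (s -> t)). The sister book has type s; that is not a function onto (t -> (s -> t)), so dog must be the functor, of type (s -> (t -> (s -> t))).

(s -> (t -> (s -> t)))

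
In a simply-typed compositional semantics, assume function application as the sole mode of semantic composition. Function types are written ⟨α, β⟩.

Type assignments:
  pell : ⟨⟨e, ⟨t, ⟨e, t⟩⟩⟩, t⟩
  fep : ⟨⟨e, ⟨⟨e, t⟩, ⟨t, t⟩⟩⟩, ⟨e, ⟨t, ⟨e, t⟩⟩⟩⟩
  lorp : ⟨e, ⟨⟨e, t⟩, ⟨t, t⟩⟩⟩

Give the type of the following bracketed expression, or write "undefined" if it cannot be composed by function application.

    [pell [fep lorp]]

At [fep lorp], fep : ⟨⟨e, ⟨⟨e, t⟩, ⟨t, t⟩⟩⟩, ⟨e, ⟨t, ⟨e, t⟩⟩⟩⟩ takes lorp : ⟨e, ⟨⟨e, t⟩, ⟨t, t⟩⟩⟩, giving ⟨e, ⟨t, ⟨e, t⟩⟩⟩.
At [pell [fep lorp]], pell : ⟨⟨e, ⟨t, ⟨e, t⟩⟩⟩, t⟩ takes [fep lorp] : ⟨e, ⟨t, ⟨e, t⟩⟩⟩, giving t.

t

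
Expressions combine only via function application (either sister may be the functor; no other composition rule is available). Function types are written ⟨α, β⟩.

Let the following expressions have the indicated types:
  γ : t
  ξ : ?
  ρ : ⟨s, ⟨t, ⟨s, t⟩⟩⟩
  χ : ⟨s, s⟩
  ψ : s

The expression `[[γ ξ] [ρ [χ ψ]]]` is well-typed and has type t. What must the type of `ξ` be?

[[γ ξ] [ρ [χ ψ]]] is required to be t. [ρ [χ ψ]] : ⟨t, ⟨s, t⟩⟩ cannot yield t as functor, so [γ ξ] : ⟨⟨t, ⟨s, t⟩⟩, t⟩.
[γ ξ] is required to be ⟨⟨t, ⟨s, t⟩⟩, t⟩. γ : t cannot yield ⟨⟨t, ⟨s, t⟩⟩, t⟩ as functor, so ξ : ⟨t, ⟨⟨t, ⟨s, t⟩⟩, t⟩⟩.

⟨t, ⟨⟨t, ⟨s, t⟩⟩, t⟩⟩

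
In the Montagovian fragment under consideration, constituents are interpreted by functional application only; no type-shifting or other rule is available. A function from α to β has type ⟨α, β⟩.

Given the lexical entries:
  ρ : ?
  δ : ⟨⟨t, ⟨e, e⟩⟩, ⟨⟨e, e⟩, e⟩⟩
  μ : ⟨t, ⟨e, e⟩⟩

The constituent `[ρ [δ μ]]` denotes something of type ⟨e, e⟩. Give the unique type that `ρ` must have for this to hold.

⟨⟨⟨e, e⟩, e⟩, ⟨e, e⟩⟩

For [ρ [δ μ]] to have type ⟨e, e⟩ with [δ μ] of type ⟨⟨e, e⟩, e⟩, ρ must be the function: ρ : ⟨⟨⟨e, e⟩, e⟩, ⟨e, e⟩⟩.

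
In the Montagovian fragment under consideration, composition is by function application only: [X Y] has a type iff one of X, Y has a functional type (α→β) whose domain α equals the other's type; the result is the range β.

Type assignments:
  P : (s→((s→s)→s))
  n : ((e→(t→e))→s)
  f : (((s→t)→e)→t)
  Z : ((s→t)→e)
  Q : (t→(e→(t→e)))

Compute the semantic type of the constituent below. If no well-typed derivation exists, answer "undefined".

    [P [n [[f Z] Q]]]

[f Z] — f of type (((s→t)→e)→t) combines with Z of type ((s→t)→e): type t.
[[f Z] Q] — Q of type (t→(e→(t→e))) combines with [f Z] of type t: type (e→(t→e)).
[n [[f Z] Q]] — n of type ((e→(t→e))→s) combines with [[f Z] Q] of type (e→(t→e)): type s.
[P [n [[f Z] Q]]] — P of type (s→((s→s)→s)) combines with [n [[f Z] Q]] of type s: type ((s→s)→s).

((s→s)→s)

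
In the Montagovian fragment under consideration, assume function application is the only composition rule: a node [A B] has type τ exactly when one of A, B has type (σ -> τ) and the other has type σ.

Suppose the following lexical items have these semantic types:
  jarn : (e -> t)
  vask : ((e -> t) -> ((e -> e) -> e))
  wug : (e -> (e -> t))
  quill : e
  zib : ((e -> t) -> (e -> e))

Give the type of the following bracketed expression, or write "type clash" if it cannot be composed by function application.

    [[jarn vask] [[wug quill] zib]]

[jarn vask] — vask of type ((e -> t) -> ((e -> e) -> e)) combines with jarn of type (e -> t): type ((e -> e) -> e).
[wug quill] — wug of type (e -> (e -> t)) combines with quill of type e: type (e -> t).
[[wug quill] zib] — zib of type ((e -> t) -> (e -> e)) combines with [wug quill] of type (e -> t): type (e -> e).
[[jarn vask] [[wug quill] zib]] — [jarn vask] of type ((e -> e) -> e) combines with [[wug quill] zib] of type (e -> e): type e.

e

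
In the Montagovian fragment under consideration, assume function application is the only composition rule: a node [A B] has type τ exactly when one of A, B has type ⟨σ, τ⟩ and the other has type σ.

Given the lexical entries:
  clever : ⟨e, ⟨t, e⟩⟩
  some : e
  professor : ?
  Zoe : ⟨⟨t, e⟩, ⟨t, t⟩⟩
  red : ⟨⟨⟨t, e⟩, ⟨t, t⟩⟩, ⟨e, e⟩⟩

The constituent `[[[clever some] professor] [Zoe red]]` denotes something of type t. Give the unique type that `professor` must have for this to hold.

⟨⟨t, e⟩, ⟨⟨e, e⟩, t⟩⟩

For [[[clever some] professor] [Zoe red]] to have type t with [Zoe red] of type ⟨e, e⟩, [[clever some] professor] must be the function: [[clever some] professor] : ⟨⟨e, e⟩, t⟩.
For [[clever some] professor] to have type ⟨⟨e, e⟩, t⟩ with [clever some] of type ⟨t, e⟩, professor must be the function: professor : ⟨⟨t, e⟩, ⟨⟨e, e⟩, t⟩⟩.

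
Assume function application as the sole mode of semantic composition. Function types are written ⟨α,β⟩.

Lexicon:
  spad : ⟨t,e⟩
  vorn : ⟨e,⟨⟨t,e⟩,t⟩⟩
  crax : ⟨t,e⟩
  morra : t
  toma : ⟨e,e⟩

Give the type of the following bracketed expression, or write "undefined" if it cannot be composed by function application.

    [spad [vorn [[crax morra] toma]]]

t

[crax morra]: crax is ⟨t,e⟩, morra is t; result e.
[[crax morra] toma]: toma is ⟨e,e⟩, [crax morra] is e; result e.
[vorn [[crax morra] toma]]: vorn is ⟨e,⟨⟨t,e⟩,t⟩⟩, [[crax morra] toma] is e; result ⟨⟨t,e⟩,t⟩.
[spad [vorn [[crax morra] toma]]]: [vorn [[crax morra] toma]] is ⟨⟨t,e⟩,t⟩, spad is ⟨t,e⟩; result t.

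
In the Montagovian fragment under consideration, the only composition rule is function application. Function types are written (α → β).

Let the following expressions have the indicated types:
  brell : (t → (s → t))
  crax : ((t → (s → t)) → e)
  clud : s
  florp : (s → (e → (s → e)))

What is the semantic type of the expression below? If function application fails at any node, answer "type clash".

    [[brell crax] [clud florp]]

[brell crax]: crax is ((t → (s → t)) → e), brell is (t → (s → t)); result e.
[clud florp]: florp is (s → (e → (s → e))), clud is s; result (e → (s → e)).
[[brell crax] [clud florp]]: [clud florp] is (e → (s → e)), [brell crax] is e; result (s → e).

(s → e)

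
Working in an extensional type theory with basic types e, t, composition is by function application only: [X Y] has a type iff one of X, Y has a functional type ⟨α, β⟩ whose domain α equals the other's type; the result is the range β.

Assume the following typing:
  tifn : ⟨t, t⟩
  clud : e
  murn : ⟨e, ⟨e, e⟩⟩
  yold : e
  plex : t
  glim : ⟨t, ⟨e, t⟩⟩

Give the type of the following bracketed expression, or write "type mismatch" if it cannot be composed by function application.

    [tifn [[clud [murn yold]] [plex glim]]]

t

[murn yold] — murn of type ⟨e, ⟨e, e⟩⟩ combines with yold of type e: type ⟨e, e⟩.
[clud [murn yold]] — [murn yold] of type ⟨e, e⟩ combines with clud of type e: type e.
[plex glim] — glim of type ⟨t, ⟨e, t⟩⟩ combines with plex of type t: type ⟨e, t⟩.
[[clud [murn yold]] [plex glim]] — [plex glim] of type ⟨e, t⟩ combines with [clud [murn yold]] of type e: type t.
[tifn [[clud [murn yold]] [plex glim]]] — tifn of type ⟨t, t⟩ combines with [[clud [murn yold]] [plex glim]] of type t: type t.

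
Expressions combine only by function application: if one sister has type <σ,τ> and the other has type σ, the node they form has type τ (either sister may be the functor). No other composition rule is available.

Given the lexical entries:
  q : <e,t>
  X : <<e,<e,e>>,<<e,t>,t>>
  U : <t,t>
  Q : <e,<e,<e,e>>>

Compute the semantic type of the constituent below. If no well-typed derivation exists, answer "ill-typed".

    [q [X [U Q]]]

At [U Q]: neither <t,t> nor <e,<e,<e,e>>> can take the other as argument; the node is ill-typed.

ill-typed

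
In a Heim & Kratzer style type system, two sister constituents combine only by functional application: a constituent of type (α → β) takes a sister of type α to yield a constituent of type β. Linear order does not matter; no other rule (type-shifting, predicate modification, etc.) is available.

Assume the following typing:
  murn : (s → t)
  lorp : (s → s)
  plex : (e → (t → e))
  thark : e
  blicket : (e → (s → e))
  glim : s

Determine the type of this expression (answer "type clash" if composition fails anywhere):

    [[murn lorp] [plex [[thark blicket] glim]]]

At [murn lorp]: neither (s → t) nor (s → s) can take the other as argument; the node is ill-typed.

type clash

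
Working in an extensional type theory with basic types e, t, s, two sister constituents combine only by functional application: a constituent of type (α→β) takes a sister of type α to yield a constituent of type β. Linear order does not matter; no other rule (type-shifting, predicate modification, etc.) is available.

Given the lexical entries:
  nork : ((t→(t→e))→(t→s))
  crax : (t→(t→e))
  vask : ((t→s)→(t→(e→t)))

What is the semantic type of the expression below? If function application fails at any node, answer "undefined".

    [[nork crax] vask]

[nork crax]: ((t→(t→e))→(t→s)) applied to (t→(t→e)) yields (t→s).
[[nork crax] vask]: ((t→s)→(t→(e→t))) applied to (t→s) yields (t→(e→t)).

(t→(e→t))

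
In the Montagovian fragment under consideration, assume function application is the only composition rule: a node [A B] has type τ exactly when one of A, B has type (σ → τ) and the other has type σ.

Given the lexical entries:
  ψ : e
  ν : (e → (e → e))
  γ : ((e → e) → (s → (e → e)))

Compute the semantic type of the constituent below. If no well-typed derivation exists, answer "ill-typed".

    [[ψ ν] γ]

(s → (e → e))

[ψ ν]: functor ν : (e → (e → e)), argument ψ : e; result (e → e).
[[ψ ν] γ]: functor γ : ((e → e) → (s → (e → e))), argument [ψ ν] : (e → e); result (s → (e → e)).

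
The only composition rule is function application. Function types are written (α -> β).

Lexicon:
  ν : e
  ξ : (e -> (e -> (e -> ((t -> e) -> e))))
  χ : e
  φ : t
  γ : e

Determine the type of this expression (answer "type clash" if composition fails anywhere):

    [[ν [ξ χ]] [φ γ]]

type clash

At [ξ χ], ξ : (e -> (e -> (e -> ((t -> e) -> e)))) takes χ : e, giving (e -> (e -> ((t -> e) -> e))).
At [ν [ξ χ]], [ξ χ] : (e -> (e -> ((t -> e) -> e))) takes ν : e, giving (e -> ((t -> e) -> e)).
[φ γ]: t and e cannot combine by function application — type clash.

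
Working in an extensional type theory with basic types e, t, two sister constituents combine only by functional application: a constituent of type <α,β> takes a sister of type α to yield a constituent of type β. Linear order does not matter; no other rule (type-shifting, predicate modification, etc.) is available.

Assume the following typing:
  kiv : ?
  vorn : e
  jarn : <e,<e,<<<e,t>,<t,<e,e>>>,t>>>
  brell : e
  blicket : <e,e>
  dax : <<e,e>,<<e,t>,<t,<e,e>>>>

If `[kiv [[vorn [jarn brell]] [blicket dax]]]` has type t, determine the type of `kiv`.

At [kiv [[vorn [jarn brell]] [blicket dax]]] (required: t): [[vorn [jarn brell]] [blicket dax]] is t, which is not a function with range t; hence kiv is the functor — type <t,t>.

<t,t>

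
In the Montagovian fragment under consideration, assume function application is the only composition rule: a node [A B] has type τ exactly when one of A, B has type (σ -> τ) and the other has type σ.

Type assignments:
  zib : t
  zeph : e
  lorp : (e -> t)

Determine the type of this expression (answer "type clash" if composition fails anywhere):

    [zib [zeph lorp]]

type clash

[zeph lorp] — lorp of type (e -> t) combines with zeph of type e: type t.
At [zib [zeph lorp]]: neither t nor t can take the other as argument; the node is ill-typed.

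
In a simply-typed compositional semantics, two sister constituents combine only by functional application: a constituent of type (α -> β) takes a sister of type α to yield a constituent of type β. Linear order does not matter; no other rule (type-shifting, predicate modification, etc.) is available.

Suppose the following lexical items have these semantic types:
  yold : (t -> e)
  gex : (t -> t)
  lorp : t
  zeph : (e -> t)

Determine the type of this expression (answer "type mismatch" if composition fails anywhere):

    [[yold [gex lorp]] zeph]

t

[gex lorp] — gex of type (t -> t) combines with lorp of type t: type t.
[yold [gex lorp]] — yold of type (t -> e) combines with [gex lorp] of type t: type e.
[[yold [gex lorp]] zeph] — zeph of type (e -> t) combines with [yold [gex lorp]] of type e: type t.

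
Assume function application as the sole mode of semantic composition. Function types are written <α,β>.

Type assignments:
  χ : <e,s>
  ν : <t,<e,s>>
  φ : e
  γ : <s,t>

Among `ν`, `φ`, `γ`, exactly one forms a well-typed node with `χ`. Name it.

φ

ν : <t,<e,s>> — does not combine with χ.
φ — combines: χ : <e,s> takes φ : e as argument, giving s.
γ : <s,t> — does not combine with χ.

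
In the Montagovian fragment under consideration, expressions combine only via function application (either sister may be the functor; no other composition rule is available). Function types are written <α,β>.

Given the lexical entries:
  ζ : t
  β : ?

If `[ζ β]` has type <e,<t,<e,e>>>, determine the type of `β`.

At [ζ β] (required: <e,<t,<e,e>>>): ζ is t, which is not a function with range <e,<t,<e,e>>>; hence β is the functor — type <t,<e,<t,<e,e>>>>.

<t,<e,<t,<e,e>>>>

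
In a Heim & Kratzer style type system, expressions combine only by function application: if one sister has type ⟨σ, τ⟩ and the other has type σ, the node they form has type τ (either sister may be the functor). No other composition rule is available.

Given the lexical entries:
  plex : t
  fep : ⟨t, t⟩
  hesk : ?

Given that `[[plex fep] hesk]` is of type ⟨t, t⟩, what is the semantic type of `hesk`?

[[plex fep] hesk] is required to be ⟨t, t⟩. [plex fep] : t cannot yield ⟨t, t⟩ as functor, so hesk : ⟨t, ⟨t, t⟩⟩.

⟨t, ⟨t, t⟩⟩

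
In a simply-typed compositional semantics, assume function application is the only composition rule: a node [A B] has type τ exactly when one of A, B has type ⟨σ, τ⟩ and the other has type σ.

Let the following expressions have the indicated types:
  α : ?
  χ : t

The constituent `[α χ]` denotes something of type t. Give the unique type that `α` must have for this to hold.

For [α χ] to have type t with χ of type t, α must be the function: α : ⟨t, t⟩.

⟨t, t⟩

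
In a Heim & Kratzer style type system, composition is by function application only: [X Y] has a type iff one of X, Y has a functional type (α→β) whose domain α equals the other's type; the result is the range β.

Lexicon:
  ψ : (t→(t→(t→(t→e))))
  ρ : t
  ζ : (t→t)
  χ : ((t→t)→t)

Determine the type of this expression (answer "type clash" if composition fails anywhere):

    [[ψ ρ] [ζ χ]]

At [ψ ρ], ψ : (t→(t→(t→(t→e)))) takes ρ : t, giving (t→(t→(t→e))).
At [ζ χ], χ : ((t→t)→t) takes ζ : (t→t), giving t.
At [[ψ ρ] [ζ χ]], [ψ ρ] : (t→(t→(t→e))) takes [ζ χ] : t, giving (t→(t→e)).

(t→(t→e))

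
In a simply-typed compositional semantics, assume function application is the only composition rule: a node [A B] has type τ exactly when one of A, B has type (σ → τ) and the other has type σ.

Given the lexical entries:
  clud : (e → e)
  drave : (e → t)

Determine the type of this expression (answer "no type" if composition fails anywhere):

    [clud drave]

[clud drave]: (e → e) with (e → t) — neither is a function whose domain matches the other; composition fails here.

no type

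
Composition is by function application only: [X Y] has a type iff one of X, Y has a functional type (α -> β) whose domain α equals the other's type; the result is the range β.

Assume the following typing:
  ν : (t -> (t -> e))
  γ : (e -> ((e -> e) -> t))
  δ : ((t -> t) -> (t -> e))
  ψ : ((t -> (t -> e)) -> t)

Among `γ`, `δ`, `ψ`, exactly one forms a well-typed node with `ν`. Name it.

ψ

γ : (e -> ((e -> e) -> t)) — does not combine with ν.
δ : ((t -> t) -> (t -> e)) — does not combine with ν.
ψ — combines: ψ : ((t -> (t -> e)) -> t) takes ν : (t -> (t -> e)) as argument, giving t.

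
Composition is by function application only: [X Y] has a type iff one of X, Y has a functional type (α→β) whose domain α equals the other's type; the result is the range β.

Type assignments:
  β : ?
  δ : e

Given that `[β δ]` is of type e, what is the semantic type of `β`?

For [β δ] to have type e with δ of type e, β must be the function: β : (e→e).

(e→e)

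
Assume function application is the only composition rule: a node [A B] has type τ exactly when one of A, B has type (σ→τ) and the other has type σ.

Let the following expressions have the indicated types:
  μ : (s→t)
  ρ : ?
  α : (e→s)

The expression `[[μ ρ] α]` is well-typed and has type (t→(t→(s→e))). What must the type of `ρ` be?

((s→t)→((e→s)→(t→(t→(s→e)))))

For [[μ ρ] α] to have type (t→(t→(s→e))) with α of type (e→s), [μ ρ] must be the function: [μ ρ] : ((e→s)→(t→(t→(s→e)))).
For [μ ρ] to have type ((e→s)→(t→(t→(s→e)))) with μ of type (s→t), ρ must be the function: ρ : ((s→t)→((e→s)→(t→(t→(s→e))))).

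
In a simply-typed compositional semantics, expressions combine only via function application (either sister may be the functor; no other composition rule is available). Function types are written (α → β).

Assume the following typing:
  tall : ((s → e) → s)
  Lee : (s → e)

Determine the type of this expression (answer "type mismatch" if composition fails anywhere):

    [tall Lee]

s

At [tall Lee], tall : ((s → e) → s) takes Lee : (s → e), giving s.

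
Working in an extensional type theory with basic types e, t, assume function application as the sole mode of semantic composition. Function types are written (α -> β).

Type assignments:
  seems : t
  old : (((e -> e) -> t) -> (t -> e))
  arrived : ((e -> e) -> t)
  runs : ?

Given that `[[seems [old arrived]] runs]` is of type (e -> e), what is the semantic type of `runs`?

(e -> (e -> e))

[[seems [old arrived]] runs] is required to be (e -> e). [seems [old arrived]] : e cannot yield (e -> e) as functor, so runs : (e -> (e -> e)).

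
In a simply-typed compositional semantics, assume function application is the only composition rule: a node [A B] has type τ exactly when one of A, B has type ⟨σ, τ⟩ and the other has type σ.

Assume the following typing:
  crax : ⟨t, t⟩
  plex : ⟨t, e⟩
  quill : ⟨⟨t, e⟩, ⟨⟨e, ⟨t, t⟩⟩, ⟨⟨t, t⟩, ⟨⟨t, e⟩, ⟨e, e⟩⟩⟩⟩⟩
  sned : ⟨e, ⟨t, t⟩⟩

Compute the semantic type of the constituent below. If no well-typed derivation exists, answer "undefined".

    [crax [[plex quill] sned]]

[plex quill]: functor quill : ⟨⟨t, e⟩, ⟨⟨e, ⟨t, t⟩⟩, ⟨⟨t, t⟩, ⟨⟨t, e⟩, ⟨e, e⟩⟩⟩⟩⟩, argument plex : ⟨t, e⟩; result ⟨⟨e, ⟨t, t⟩⟩, ⟨⟨t, t⟩, ⟨⟨t, e⟩, ⟨e, e⟩⟩⟩⟩.
[[plex quill] sned]: functor [plex quill] : ⟨⟨e, ⟨t, t⟩⟩, ⟨⟨t, t⟩, ⟨⟨t, e⟩, ⟨e, e⟩⟩⟩⟩, argument sned : ⟨e, ⟨t, t⟩⟩; result ⟨⟨t, t⟩, ⟨⟨t, e⟩, ⟨e, e⟩⟩⟩.
[crax [[plex quill] sned]]: functor [[plex quill] sned] : ⟨⟨t, t⟩, ⟨⟨t, e⟩, ⟨e, e⟩⟩⟩, argument crax : ⟨t, t⟩; result ⟨⟨t, e⟩, ⟨e, e⟩⟩.

⟨⟨t, e⟩, ⟨e, e⟩⟩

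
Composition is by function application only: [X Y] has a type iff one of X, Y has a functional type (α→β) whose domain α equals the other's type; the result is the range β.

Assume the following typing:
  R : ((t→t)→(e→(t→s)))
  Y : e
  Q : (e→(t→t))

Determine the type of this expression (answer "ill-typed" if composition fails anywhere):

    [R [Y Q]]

(e→(t→s))

At [Y Q], Q : (e→(t→t)) takes Y : e, giving (t→t).
At [R [Y Q]], R : ((t→t)→(e→(t→s))) takes [Y Q] : (t→t), giving (e→(t→s)).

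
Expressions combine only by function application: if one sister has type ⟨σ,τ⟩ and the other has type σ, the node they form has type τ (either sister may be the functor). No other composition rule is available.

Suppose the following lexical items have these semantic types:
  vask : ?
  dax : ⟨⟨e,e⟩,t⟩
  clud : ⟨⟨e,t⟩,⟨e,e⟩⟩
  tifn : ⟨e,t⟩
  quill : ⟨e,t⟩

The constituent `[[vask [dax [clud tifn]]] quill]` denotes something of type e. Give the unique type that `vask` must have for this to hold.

⟨t,⟨⟨e,t⟩,e⟩⟩

[[vask [dax [clud tifn]]] quill] must have type e. The sister quill has type ⟨e,t⟩; that is not a function onto e, so [vask [dax [clud tifn]]] must be the functor, of type ⟨⟨e,t⟩,e⟩.
[vask [dax [clud tifn]]] must have type ⟨⟨e,t⟩,e⟩. The sister [dax [clud tifn]] has type t; that is not a function onto ⟨⟨e,t⟩,e⟩, so vask must be the functor, of type ⟨t,⟨⟨e,t⟩,e⟩⟩.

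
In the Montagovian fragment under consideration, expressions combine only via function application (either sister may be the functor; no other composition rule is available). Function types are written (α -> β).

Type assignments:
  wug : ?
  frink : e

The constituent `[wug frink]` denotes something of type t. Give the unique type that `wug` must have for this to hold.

At [wug frink] (required: t): frink is e, which is not a function with range t; hence wug is the functor — type (e -> t).

(e -> t)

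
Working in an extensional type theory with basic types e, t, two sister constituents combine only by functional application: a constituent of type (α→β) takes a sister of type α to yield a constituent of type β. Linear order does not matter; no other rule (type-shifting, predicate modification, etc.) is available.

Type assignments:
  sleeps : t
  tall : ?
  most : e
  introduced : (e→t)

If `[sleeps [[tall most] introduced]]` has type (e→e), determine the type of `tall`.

[sleeps [[tall most] introduced]] must have type (e→e). The sister sleeps has type t; that is not a function onto (e→e), so [[tall most] introduced] must be the functor, of type (t→(e→e)).
[[tall most] introduced] must have type (t→(e→e)). The sister introduced has type (e→t); that is not a function onto (t→(e→e)), so [tall most] must be the functor, of type ((e→t)→(t→(e→e))).
[tall most] must have type ((e→t)→(t→(e→e))). The sister most has type e; that is not a function onto ((e→t)→(t→(e→e))), so tall must be the functor, of type (e→((e→t)→(t→(e→e)))).

(e→((e→t)→(t→(e→e))))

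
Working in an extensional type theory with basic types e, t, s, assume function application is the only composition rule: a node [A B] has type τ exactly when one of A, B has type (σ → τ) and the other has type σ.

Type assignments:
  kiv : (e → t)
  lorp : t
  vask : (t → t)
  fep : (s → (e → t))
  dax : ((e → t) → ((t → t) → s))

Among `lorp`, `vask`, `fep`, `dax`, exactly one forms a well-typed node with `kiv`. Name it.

dax

lorp : t — neither side's domain matches the other.
vask : (t → t) — neither side's domain matches the other.
fep : (s → (e → t)) — neither side's domain matches the other.
dax — combines: dax : ((e → t) → ((t → t) → s)) takes kiv : (e → t) as argument, giving ((t → t) → s).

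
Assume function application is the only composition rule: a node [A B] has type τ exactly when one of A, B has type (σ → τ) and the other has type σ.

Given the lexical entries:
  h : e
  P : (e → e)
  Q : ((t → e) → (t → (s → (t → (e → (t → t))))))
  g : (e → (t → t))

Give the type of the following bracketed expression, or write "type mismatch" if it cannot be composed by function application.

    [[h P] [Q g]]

[h P]: functor P : (e → e), argument h : e; result e.
[Q g]: ((t → e) → (t → (s → (t → (e → (t → t)))))) and (e → (t → t)) cannot combine by function application — type clash.

type mismatch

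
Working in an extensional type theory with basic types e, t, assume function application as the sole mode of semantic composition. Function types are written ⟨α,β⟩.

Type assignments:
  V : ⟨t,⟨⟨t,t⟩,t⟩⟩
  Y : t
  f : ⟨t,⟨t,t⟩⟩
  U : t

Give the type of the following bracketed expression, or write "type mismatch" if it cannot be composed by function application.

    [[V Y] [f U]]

[V Y]: V is ⟨t,⟨⟨t,t⟩,t⟩⟩, Y is t; result ⟨⟨t,t⟩,t⟩.
[f U]: f is ⟨t,⟨t,t⟩⟩, U is t; result ⟨t,t⟩.
[[V Y] [f U]]: [V Y] is ⟨⟨t,t⟩,t⟩, [f U] is ⟨t,t⟩; result t.

t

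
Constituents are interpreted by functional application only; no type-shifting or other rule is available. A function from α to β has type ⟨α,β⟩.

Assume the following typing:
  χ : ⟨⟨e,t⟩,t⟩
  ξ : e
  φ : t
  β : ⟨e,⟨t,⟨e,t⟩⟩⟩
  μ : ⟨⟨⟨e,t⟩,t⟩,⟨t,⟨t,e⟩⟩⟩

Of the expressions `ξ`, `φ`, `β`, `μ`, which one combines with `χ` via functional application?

μ

ξ : e — χ needs ⟨e,t⟩; ξ needs nothing (atomic); neither fits.
φ : t — χ needs ⟨e,t⟩; φ needs nothing (atomic); neither fits.
β : ⟨e,⟨t,⟨e,t⟩⟩⟩ — χ needs ⟨e,t⟩; β needs e; neither fits.
μ — combines: μ : ⟨⟨⟨e,t⟩,t⟩,⟨t,⟨t,e⟩⟩⟩ takes χ : ⟨⟨e,t⟩,t⟩ as argument, giving ⟨t,⟨t,e⟩⟩.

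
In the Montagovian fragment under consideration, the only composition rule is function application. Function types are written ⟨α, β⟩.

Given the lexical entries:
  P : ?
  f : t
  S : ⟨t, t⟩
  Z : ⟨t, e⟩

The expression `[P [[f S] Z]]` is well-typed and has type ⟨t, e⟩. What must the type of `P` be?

For [P [[f S] Z]] to have type ⟨t, e⟩ with [[f S] Z] of type e, P must be the function: P : ⟨e, ⟨t, e⟩⟩.

⟨e, ⟨t, e⟩⟩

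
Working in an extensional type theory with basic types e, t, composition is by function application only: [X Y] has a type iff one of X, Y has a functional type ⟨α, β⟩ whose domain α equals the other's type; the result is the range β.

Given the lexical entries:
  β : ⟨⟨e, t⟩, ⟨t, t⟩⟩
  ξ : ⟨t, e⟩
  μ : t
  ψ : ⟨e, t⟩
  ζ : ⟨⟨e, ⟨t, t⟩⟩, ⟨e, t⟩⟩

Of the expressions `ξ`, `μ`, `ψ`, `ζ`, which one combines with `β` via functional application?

ψ

ξ : ⟨t, e⟩ — no; β wants ⟨e, t⟩, and ξ wants t.
μ : t — no; β wants ⟨e, t⟩, and μ wants nothing (atomic).
ψ — combines: β : ⟨⟨e, t⟩, ⟨t, t⟩⟩ takes ψ : ⟨e, t⟩ as argument, giving ⟨t, t⟩.
ζ : ⟨⟨e, ⟨t, t⟩⟩, ⟨e, t⟩⟩ — no; β wants ⟨e, t⟩, and ζ wants ⟨e, ⟨t, t⟩⟩.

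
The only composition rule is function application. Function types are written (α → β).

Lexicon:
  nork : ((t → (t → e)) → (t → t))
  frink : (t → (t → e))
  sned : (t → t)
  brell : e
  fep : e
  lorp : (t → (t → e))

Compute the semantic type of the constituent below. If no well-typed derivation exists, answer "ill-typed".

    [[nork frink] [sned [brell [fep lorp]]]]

ill-typed

At [nork frink], nork : ((t → (t → e)) → (t → t)) takes frink : (t → (t → e)), giving (t → t).
[fep lorp]: e with (t → (t → e)) — neither is a function whose domain matches the other; composition fails here.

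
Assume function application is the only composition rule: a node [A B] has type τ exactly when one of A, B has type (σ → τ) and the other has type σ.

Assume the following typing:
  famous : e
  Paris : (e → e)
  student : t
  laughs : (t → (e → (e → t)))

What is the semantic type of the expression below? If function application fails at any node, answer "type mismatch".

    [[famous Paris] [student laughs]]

[famous Paris]: functor Paris : (e → e), argument famous : e; result e.
[student laughs]: functor laughs : (t → (e → (e → t))), argument student : t; result (e → (e → t)).
[[famous Paris] [student laughs]]: functor [student laughs] : (e → (e → t)), argument [famous Paris] : e; result (e → t).

(e → t)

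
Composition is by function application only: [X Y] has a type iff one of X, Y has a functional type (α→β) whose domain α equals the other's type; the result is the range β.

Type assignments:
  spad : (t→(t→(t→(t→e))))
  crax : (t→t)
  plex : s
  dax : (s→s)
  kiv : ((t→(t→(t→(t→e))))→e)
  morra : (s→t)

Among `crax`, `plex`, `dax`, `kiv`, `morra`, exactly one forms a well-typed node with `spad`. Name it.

kiv

crax : (t→t) — neither side's domain matches the other.
plex : s — neither side's domain matches the other.
dax : (s→s) — neither side's domain matches the other.
kiv — combines: kiv : ((t→(t→(t→(t→e))))→e) takes spad : (t→(t→(t→(t→e)))) as argument, giving e.
morra : (s→t) — neither side's domain matches the other.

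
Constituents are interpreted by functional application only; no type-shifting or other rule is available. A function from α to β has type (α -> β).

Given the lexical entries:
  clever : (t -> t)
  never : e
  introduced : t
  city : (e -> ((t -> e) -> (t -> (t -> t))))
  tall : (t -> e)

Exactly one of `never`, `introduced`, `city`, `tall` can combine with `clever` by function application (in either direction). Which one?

introduced

never : e — does not combine with clever.
introduced — combines: clever : (t -> t) takes introduced : t as argument, giving t.
city : (e -> ((t -> e) -> (t -> (t -> t)))) — does not combine with clever.
tall : (t -> e) — does not combine with clever.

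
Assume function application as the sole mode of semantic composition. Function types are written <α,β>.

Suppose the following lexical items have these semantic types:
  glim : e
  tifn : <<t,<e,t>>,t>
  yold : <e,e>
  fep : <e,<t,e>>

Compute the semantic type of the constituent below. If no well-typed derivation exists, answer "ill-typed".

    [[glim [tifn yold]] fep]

ill-typed

[tifn yold]: <<t,<e,t>>,t> and <e,e> cannot combine by function application — type clash.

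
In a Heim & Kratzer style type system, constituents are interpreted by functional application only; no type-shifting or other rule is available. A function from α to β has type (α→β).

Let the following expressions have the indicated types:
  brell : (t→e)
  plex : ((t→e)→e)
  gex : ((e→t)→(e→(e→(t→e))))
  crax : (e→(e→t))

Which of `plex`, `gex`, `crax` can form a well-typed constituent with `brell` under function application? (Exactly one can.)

plex

plex — combines: plex : ((t→e)→e) takes brell : (t→e) as argument, giving e.
gex : ((e→t)→(e→(e→(t→e)))) — neither side's domain matches the other.
crax : (e→(e→t)) — neither side's domain matches the other.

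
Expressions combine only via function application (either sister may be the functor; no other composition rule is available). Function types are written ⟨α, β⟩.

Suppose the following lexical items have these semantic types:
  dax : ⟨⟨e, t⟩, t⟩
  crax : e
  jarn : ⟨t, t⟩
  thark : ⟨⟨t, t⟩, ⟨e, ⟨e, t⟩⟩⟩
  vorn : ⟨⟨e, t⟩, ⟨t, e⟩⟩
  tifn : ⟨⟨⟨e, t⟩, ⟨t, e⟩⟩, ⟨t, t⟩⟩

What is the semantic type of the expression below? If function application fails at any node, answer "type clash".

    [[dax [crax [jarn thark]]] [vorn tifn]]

t

[jarn thark]: functor thark : ⟨⟨t, t⟩, ⟨e, ⟨e, t⟩⟩⟩, argument jarn : ⟨t, t⟩; result ⟨e, ⟨e, t⟩⟩.
[crax [jarn thark]]: functor [jarn thark] : ⟨e, ⟨e, t⟩⟩, argument crax : e; result ⟨e, t⟩.
[dax [crax [jarn thark]]]: functor dax : ⟨⟨e, t⟩, t⟩, argument [crax [jarn thark]] : ⟨e, t⟩; result t.
[vorn tifn]: functor tifn : ⟨⟨⟨e, t⟩, ⟨t, e⟩⟩, ⟨t, t⟩⟩, argument vorn : ⟨⟨e, t⟩, ⟨t, e⟩⟩; result ⟨t, t⟩.
[[dax [crax [jarn thark]]] [vorn tifn]]: functor [vorn tifn] : ⟨t, t⟩, argument [dax [crax [jarn thark]]] : t; result t.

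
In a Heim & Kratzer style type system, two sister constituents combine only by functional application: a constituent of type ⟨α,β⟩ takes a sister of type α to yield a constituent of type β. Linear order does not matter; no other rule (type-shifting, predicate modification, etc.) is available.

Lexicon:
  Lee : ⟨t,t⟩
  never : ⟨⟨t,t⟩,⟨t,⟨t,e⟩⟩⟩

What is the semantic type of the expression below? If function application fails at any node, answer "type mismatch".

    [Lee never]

[Lee never]: ⟨⟨t,t⟩,⟨t,⟨t,e⟩⟩⟩ applied to ⟨t,t⟩ yields ⟨t,⟨t,e⟩⟩.

⟨t,⟨t,e⟩⟩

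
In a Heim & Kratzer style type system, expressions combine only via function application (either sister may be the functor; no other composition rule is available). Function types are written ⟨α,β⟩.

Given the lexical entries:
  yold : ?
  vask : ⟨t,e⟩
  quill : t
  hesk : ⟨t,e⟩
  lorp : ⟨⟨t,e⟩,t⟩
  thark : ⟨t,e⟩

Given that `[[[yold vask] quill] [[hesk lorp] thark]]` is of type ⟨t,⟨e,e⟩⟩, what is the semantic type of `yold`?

At [[[yold vask] quill] [[hesk lorp] thark]] (required: ⟨t,⟨e,e⟩⟩): [[hesk lorp] thark] is e, which is not a function with range ⟨t,⟨e,e⟩⟩; hence [[yold vask] quill] is the functor — type ⟨e,⟨t,⟨e,e⟩⟩⟩.
At [[yold vask] quill] (required: ⟨e,⟨t,⟨e,e⟩⟩⟩): quill is t, which is not a function with range ⟨e,⟨t,⟨e,e⟩⟩⟩; hence [yold vask] is the functor — type ⟨t,⟨e,⟨t,⟨e,e⟩⟩⟩⟩.
At [yold vask] (required: ⟨t,⟨e,⟨t,⟨e,e⟩⟩⟩⟩): vask is ⟨t,e⟩, which is not a function with range ⟨t,⟨e,⟨t,⟨e,e⟩⟩⟩⟩; hence yold is the functor — type ⟨⟨t,e⟩,⟨t,⟨e,⟨t,⟨e,e⟩⟩⟩⟩⟩.

⟨⟨t,e⟩,⟨t,⟨e,⟨t,⟨e,e⟩⟩⟩⟩⟩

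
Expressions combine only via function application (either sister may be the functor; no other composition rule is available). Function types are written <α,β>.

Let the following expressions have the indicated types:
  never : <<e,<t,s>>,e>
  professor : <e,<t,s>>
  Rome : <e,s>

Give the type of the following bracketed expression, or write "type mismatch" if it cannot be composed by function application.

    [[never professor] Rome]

[never professor]: never is <<e,<t,s>>,e>, professor is <e,<t,s>>; result e.
[[never professor] Rome]: Rome is <e,s>, [never professor] is e; result s.

s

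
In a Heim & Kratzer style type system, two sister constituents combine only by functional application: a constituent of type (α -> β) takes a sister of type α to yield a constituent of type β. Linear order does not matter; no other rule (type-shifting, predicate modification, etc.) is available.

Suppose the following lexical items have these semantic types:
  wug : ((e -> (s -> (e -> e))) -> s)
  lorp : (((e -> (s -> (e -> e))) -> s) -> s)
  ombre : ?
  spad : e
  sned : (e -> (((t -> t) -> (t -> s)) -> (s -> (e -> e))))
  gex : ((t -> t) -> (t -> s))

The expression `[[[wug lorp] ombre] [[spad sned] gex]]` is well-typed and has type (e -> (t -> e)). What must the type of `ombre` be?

(s -> ((s -> (e -> e)) -> (e -> (t -> e))))

For [[[wug lorp] ombre] [[spad sned] gex]] to have type (e -> (t -> e)) with [[spad sned] gex] of type (s -> (e -> e)), [[wug lorp] ombre] must be the function: [[wug lorp] ombre] : ((s -> (e -> e)) -> (e -> (t -> e))).
For [[wug lorp] ombre] to have type ((s -> (e -> e)) -> (e -> (t -> e))) with [wug lorp] of type s, ombre must be the function: ombre : (s -> ((s -> (e -> e)) -> (e -> (t -> e)))).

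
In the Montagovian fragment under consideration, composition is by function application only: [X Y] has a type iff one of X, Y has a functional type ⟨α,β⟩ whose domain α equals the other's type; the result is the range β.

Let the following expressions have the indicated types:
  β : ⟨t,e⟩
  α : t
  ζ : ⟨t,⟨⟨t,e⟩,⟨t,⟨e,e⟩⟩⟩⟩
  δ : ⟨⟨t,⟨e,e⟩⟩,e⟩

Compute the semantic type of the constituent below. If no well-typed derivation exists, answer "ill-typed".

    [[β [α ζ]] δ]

e

[α ζ]: functor ζ : ⟨t,⟨⟨t,e⟩,⟨t,⟨e,e⟩⟩⟩⟩, argument α : t; result ⟨⟨t,e⟩,⟨t,⟨e,e⟩⟩⟩.
[β [α ζ]]: functor [α ζ] : ⟨⟨t,e⟩,⟨t,⟨e,e⟩⟩⟩, argument β : ⟨t,e⟩; result ⟨t,⟨e,e⟩⟩.
[[β [α ζ]] δ]: functor δ : ⟨⟨t,⟨e,e⟩⟩,e⟩, argument [β [α ζ]] : ⟨t,⟨e,e⟩⟩; result e.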